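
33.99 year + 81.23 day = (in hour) 2.997e+05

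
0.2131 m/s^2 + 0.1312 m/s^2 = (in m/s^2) 0.3443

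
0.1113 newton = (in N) 0.1113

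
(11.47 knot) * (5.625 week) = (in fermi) 2.007e+22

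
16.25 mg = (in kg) 1.625e-05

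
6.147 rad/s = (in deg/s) 352.2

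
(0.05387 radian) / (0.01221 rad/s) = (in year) 1.399e-07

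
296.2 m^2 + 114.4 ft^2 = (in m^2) 306.8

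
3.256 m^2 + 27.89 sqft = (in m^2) 5.847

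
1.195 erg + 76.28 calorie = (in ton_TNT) 7.628e-08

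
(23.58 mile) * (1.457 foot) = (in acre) 4.164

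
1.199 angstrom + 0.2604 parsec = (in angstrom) 8.035e+25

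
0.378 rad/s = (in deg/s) 21.66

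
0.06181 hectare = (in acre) 0.1527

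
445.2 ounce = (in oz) 445.2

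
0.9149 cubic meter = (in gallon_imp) 201.2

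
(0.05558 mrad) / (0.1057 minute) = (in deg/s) 0.0005021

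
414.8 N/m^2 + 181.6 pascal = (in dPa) 5964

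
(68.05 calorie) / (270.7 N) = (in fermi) 1.052e+15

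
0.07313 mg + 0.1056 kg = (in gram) 105.6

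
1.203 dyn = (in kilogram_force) 1.227e-06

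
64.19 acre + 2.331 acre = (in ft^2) 2.898e+06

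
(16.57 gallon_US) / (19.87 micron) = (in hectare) 0.3157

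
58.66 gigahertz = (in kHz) 5.866e+07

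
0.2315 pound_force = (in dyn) 1.03e+05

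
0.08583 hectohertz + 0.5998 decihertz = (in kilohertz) 0.008643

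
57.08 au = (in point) 2.421e+16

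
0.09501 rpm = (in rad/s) 0.009949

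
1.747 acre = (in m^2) 7070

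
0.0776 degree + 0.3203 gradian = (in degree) 0.3659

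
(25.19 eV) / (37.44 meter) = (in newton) 1.078e-19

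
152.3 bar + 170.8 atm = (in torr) 2.44e+05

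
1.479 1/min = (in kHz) 2.465e-05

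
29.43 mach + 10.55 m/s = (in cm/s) 1.003e+06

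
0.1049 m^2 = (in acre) 2.592e-05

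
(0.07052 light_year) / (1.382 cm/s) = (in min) 8.046e+14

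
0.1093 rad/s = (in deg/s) 6.262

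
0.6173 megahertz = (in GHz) 0.0006173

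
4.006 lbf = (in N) 17.82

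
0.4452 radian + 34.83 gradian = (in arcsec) 2.047e+05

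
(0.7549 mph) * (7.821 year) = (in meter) 8.323e+07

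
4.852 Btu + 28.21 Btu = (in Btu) 33.06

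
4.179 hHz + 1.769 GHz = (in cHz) 1.769e+11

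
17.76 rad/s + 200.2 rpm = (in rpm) 369.8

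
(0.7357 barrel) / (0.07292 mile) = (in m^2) 0.0009967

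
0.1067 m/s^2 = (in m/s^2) 0.1067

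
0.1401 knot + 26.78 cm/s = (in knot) 0.6607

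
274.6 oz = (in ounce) 274.6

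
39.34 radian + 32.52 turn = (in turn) 38.78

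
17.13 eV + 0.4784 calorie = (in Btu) 0.001897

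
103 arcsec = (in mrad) 0.4994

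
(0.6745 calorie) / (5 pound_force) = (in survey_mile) 7.884e-05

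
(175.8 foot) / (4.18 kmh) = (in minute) 0.7691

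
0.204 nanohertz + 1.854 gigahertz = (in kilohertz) 1.854e+06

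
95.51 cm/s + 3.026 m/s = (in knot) 7.739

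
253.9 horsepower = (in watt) 1.893e+05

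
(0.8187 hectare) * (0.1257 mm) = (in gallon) 271.9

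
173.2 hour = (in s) 6.235e+05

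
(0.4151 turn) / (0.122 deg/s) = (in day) 0.01418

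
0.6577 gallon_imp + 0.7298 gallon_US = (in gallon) 1.52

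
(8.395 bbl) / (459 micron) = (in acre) 0.7185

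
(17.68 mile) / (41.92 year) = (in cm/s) 0.002152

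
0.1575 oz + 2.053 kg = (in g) 2057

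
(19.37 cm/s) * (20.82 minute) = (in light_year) 2.558e-14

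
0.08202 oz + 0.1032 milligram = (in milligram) 2325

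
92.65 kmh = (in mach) 0.07558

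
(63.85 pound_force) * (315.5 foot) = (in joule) 2.731e+04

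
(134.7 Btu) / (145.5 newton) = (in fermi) 9.767e+17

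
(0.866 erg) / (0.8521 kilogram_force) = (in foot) 3.4e-08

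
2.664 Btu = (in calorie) 671.8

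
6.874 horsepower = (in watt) 5126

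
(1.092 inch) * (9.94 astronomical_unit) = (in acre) 1.019e+07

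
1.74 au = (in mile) 1.617e+08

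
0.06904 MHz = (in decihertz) 6.904e+05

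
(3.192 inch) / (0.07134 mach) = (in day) 3.863e-08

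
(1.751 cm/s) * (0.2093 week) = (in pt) 6.283e+06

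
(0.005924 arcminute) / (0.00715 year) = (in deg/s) 4.379e-10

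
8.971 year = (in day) 3274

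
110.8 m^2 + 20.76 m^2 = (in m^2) 131.6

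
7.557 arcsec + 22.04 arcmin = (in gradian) 0.4105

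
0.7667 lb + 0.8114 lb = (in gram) 715.8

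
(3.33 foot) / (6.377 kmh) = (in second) 0.573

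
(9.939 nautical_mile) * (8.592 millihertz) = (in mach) 0.4645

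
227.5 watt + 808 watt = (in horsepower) 1.389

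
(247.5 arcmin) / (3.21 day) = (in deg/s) 1.487e-05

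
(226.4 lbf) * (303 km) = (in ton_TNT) 0.07293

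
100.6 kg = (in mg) 1.006e+08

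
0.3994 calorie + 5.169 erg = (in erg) 1.671e+07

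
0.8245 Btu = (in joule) 869.9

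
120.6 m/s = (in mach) 0.3542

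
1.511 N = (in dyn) 1.511e+05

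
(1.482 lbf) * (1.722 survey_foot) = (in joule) 3.46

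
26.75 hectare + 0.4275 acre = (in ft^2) 2.898e+06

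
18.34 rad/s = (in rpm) 175.1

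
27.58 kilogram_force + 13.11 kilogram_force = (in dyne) 3.99e+07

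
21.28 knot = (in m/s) 10.95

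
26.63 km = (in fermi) 2.663e+19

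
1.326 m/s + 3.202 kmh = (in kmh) 7.976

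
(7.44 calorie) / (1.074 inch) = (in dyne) 1.141e+08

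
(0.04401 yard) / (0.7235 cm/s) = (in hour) 0.001545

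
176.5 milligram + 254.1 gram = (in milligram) 2.543e+05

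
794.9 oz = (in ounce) 794.9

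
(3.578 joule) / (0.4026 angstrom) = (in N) 8.887e+10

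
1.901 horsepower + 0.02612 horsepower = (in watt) 1437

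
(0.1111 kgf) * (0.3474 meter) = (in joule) 0.3785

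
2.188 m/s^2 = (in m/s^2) 2.188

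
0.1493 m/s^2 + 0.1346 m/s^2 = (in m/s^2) 0.2839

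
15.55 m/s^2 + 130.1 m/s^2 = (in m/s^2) 145.7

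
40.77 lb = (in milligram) 1.849e+07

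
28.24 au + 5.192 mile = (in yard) 4.62e+12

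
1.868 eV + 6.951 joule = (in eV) 4.338e+19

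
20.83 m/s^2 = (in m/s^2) 20.83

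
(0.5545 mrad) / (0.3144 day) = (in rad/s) 2.041e-08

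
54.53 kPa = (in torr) 409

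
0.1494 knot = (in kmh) 0.2767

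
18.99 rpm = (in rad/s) 1.989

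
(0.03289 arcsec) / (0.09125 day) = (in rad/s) 2.023e-11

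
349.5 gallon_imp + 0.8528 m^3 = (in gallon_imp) 537.1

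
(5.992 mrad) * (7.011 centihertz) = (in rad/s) 0.0004201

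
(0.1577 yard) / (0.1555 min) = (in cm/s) 1.546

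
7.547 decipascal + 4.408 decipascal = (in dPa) 11.96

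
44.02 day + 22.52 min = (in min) 6.341e+04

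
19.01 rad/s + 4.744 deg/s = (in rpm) 182.3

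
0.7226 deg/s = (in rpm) 0.1204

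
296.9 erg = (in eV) 1.853e+14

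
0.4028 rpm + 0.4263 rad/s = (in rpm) 4.474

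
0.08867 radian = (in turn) 0.01411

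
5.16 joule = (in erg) 5.16e+07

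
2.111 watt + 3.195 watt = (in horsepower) 0.007115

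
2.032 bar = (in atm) 2.005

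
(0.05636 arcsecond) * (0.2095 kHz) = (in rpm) 0.0005466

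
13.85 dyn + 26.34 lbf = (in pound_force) 26.34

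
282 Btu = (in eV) 1.857e+24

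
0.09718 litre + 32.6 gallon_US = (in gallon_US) 32.63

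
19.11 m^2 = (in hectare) 0.001911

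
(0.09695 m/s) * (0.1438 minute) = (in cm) 83.65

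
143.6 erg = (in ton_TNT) 3.432e-15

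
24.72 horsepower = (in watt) 1.843e+04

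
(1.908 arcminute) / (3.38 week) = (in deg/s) 1.556e-08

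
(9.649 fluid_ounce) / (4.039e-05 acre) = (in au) 1.167e-14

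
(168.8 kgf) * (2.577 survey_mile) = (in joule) 6.865e+06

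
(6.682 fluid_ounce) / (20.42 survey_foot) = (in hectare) 3.175e-09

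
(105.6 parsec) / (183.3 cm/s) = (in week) 2.939e+12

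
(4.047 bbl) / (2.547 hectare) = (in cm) 0.002526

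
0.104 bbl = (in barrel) 0.104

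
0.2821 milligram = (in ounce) 9.951e-06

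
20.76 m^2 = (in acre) 0.00513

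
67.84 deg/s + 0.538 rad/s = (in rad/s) 1.722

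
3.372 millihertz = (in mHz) 3.372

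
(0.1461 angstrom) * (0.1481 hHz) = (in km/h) 7.789e-10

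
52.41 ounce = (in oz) 52.41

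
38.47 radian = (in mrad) 3.847e+04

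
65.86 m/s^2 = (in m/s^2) 65.86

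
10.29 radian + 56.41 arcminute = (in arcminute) 3.543e+04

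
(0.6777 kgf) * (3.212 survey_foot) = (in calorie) 1.555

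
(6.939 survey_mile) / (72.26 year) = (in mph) 1.096e-05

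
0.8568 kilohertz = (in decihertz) 8568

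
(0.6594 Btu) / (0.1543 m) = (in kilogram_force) 459.8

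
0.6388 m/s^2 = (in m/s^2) 0.6388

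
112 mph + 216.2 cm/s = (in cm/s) 5223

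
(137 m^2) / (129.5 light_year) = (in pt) 3.17e-13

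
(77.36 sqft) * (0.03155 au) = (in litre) 3.392e+13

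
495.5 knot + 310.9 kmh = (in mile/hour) 763.4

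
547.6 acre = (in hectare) 221.6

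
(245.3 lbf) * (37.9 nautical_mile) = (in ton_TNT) 0.01831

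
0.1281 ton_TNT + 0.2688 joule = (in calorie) 1.281e+08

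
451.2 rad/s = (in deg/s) 2.585e+04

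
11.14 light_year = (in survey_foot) 3.458e+17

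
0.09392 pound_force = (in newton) 0.4178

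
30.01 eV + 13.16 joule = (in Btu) 0.01247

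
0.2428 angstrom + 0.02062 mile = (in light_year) 3.508e-15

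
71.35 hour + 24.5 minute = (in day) 2.99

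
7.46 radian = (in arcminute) 2.565e+04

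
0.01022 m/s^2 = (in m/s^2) 0.01022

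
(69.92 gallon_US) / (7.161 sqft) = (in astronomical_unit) 2.659e-12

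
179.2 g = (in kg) 0.1792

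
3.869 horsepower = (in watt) 2885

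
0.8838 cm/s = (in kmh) 0.03182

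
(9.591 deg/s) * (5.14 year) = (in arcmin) 9.328e+10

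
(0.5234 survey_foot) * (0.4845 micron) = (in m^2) 7.729e-08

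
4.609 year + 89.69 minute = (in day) 1682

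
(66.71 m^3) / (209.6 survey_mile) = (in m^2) 0.0001978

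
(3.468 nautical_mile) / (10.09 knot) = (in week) 0.002046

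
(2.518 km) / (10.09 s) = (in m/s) 249.6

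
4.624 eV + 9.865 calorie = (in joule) 41.28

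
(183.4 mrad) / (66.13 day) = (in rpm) 3.065e-07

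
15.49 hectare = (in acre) 38.28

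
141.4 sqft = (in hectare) 0.001314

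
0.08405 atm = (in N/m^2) 8516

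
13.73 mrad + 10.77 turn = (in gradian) 4309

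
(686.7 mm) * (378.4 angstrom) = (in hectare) 2.598e-12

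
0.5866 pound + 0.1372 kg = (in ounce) 14.23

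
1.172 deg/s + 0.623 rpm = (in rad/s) 0.0857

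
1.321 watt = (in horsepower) 0.001771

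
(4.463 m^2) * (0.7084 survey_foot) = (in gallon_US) 254.6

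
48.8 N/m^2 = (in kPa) 0.0488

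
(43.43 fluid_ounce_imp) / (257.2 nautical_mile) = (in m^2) 2.591e-09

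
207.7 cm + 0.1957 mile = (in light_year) 3.351e-14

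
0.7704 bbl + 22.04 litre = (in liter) 144.5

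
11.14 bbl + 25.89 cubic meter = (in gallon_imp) 6085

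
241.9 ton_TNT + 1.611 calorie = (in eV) 6.317e+30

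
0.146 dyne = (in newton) 1.46e-06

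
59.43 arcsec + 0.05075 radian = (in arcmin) 175.5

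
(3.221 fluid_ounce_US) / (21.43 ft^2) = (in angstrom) 4.785e+05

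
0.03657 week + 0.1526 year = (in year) 0.1533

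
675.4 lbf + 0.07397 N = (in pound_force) 675.4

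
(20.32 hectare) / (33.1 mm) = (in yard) 6.714e+06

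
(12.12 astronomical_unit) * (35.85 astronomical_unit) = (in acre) 2.403e+21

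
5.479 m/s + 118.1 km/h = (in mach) 0.1124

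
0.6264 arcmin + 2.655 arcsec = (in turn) 3.105e-05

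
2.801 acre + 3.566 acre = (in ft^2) 2.773e+05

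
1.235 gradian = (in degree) 1.112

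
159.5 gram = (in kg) 0.1595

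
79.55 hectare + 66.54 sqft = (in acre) 196.6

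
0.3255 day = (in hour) 7.812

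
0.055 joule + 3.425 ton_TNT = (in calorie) 3.425e+09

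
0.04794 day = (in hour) 1.151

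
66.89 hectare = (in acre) 165.3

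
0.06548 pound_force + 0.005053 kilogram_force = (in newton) 0.3408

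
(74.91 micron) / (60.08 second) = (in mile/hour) 2.789e-06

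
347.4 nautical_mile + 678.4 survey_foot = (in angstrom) 6.436e+15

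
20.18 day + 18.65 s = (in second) 1.744e+06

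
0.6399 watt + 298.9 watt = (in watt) 299.5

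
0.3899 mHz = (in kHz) 3.899e-07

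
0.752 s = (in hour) 0.0002089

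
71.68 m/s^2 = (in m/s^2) 71.68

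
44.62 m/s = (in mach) 0.131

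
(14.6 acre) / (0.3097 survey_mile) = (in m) 118.5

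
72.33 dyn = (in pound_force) 0.0001626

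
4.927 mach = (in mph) 3753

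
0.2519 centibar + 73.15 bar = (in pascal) 7.315e+06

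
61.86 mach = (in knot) 4.094e+04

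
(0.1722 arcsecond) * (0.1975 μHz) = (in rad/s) 1.649e-13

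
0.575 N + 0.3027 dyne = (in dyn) 5.75e+04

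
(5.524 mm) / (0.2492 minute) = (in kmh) 0.00133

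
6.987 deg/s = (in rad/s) 0.1219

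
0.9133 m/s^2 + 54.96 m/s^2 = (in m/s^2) 55.87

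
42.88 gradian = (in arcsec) 1.389e+05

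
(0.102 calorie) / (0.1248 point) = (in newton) 9693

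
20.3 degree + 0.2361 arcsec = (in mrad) 354.3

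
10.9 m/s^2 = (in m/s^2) 10.9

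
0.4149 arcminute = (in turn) 1.921e-05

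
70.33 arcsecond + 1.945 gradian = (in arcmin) 106.2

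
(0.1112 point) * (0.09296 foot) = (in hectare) 1.112e-10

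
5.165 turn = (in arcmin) 1.116e+05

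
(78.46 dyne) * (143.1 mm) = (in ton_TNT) 2.683e-14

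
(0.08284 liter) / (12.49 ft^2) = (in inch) 0.002811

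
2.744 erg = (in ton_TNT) 6.558e-17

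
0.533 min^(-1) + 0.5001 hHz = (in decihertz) 500.2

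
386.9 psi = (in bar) 26.68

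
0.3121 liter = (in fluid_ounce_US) 10.55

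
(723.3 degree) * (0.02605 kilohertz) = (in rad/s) 328.9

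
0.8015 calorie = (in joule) 3.353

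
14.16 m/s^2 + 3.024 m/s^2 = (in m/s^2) 17.18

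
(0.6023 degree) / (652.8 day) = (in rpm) 1.78e-09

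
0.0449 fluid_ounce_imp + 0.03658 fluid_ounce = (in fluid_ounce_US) 0.07972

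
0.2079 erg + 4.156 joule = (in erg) 4.156e+07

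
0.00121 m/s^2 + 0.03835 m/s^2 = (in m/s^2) 0.03956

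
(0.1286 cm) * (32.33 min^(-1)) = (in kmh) 0.002495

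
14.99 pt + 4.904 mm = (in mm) 10.19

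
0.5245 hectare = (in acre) 1.296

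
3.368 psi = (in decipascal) 2.322e+05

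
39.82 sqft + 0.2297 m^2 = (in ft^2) 42.29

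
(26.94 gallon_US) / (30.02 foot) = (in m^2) 0.01115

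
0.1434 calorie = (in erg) 6e+06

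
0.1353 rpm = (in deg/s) 0.8118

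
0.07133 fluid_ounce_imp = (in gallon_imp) 0.0004458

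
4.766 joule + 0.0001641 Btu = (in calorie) 1.18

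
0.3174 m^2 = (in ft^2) 3.416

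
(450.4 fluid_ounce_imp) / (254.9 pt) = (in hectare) 1.423e-05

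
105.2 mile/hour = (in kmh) 169.3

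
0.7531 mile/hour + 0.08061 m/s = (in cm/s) 41.73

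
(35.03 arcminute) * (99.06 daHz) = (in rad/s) 10.09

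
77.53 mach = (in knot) 5.132e+04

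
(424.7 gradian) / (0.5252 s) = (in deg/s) 727.8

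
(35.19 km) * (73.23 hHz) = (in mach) 7.568e+05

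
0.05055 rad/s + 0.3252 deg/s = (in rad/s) 0.05623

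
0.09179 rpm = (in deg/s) 0.5507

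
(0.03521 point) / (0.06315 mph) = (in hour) 1.222e-07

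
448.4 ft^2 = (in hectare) 0.004166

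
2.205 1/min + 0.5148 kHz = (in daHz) 51.48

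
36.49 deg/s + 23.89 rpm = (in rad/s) 3.139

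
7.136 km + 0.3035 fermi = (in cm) 7.136e+05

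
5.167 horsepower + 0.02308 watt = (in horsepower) 5.167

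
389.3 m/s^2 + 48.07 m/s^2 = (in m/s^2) 437.4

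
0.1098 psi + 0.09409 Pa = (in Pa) 757.1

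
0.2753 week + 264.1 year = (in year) 264.1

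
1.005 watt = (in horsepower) 0.001348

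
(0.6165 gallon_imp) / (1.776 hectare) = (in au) 1.055e-18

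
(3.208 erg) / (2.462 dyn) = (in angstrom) 1.303e+08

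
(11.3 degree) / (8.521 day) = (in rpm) 2.558e-06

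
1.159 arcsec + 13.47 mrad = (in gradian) 0.8579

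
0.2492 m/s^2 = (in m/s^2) 0.2492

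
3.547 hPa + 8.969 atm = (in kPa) 909.1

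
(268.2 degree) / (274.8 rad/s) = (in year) 5.401e-10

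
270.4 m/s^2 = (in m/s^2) 270.4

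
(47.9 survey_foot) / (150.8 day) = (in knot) 2.178e-06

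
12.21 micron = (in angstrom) 1.221e+05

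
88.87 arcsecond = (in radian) 0.0004309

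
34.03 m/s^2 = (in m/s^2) 34.03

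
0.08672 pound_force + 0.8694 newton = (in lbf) 0.2822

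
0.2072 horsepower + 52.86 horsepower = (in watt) 3.957e+04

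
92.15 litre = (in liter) 92.15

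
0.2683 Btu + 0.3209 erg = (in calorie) 67.66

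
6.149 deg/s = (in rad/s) 0.1073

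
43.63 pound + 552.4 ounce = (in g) 3.545e+04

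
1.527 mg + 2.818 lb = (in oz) 45.09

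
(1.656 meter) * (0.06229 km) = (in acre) 0.02549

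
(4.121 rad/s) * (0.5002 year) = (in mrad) 6.501e+10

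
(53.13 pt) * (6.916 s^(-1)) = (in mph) 0.29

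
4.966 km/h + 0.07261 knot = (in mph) 3.169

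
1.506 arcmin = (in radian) 0.0004381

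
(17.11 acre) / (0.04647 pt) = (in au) 0.02823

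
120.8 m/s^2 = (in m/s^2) 120.8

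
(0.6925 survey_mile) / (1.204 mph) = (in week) 0.003424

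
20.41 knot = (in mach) 0.03084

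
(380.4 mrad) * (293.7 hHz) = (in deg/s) 6.401e+05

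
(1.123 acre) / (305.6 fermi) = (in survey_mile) 9.24e+12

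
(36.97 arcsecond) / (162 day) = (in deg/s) 7.337e-10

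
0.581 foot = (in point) 502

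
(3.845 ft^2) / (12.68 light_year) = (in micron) 2.978e-12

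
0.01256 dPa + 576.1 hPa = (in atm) 0.5686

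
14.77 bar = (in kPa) 1477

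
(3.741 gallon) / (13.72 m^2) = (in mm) 1.032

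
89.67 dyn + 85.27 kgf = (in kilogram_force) 85.27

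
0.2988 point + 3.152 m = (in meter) 3.152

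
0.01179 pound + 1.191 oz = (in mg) 3.911e+04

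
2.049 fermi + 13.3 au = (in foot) 6.528e+12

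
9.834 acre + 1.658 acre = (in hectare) 4.651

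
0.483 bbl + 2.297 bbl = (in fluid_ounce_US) 1.495e+04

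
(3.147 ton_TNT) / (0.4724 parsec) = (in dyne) 0.09033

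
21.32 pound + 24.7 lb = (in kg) 20.87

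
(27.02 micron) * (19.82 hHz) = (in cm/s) 5.355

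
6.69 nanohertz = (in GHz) 6.69e-18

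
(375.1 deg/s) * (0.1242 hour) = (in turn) 465.9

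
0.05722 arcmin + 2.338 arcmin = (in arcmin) 2.395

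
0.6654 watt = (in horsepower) 0.0008923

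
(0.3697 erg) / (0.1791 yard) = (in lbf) 5.075e-08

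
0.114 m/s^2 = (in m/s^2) 0.114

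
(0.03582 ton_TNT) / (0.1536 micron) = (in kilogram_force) 9.95e+13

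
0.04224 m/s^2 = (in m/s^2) 0.04224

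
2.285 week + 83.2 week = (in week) 85.48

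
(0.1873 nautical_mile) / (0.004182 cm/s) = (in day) 96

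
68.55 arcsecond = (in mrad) 0.3323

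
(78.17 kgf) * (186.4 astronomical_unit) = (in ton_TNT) 5.109e+06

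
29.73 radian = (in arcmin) 1.022e+05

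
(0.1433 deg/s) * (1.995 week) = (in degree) 1.729e+05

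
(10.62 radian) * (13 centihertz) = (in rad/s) 1.381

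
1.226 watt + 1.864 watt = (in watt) 3.09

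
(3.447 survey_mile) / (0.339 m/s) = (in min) 272.7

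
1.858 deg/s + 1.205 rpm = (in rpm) 1.515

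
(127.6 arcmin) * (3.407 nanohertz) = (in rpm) 1.208e-09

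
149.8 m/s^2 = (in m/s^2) 149.8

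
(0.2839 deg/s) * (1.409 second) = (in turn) 0.001111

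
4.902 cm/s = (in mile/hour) 0.1097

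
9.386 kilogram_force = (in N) 92.05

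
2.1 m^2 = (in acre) 0.0005189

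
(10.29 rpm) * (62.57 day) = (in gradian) 3.709e+08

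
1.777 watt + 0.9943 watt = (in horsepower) 0.003716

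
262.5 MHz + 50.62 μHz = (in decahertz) 2.625e+07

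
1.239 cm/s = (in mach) 3.639e-05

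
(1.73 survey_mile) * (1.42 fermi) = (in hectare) 3.954e-16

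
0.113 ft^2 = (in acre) 2.594e-06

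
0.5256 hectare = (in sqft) 5.658e+04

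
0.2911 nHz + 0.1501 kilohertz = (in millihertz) 1.501e+05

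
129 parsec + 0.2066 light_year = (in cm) 3.982e+20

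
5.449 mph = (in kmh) 8.769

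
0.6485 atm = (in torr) 492.9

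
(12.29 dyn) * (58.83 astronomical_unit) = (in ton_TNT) 0.2585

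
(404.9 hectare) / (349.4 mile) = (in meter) 7.201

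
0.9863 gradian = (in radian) 0.01549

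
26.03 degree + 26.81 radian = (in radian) 27.26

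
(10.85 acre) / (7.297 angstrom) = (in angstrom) 6.017e+23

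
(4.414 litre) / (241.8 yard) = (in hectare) 1.996e-09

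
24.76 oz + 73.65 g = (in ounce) 27.36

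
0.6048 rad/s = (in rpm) 5.775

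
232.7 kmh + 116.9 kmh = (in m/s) 97.11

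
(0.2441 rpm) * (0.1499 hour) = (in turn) 2.195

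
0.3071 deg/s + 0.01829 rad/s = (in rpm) 0.2258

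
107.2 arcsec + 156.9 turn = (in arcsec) 2.033e+08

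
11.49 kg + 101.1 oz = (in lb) 31.65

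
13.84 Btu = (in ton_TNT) 3.49e-06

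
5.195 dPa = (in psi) 7.535e-05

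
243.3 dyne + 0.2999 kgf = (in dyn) 2.943e+05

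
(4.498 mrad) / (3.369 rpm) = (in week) 2.108e-08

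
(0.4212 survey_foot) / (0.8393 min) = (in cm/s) 0.2549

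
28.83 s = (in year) 9.142e-07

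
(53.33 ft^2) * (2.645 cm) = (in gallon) 34.62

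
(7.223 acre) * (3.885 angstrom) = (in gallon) 0.003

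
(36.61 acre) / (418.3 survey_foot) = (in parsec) 3.766e-14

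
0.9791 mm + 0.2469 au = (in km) 3.694e+07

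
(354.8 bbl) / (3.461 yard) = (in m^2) 17.82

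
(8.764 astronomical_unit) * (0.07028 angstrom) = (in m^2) 9.214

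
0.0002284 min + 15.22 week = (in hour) 2557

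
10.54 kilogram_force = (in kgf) 10.54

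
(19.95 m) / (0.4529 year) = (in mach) 4.102e-09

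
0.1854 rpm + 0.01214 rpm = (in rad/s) 0.02069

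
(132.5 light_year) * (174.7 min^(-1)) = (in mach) 1.072e+16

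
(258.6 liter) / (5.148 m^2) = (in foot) 0.1648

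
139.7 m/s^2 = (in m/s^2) 139.7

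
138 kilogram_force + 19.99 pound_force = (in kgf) 147.1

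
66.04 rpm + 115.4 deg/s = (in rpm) 85.27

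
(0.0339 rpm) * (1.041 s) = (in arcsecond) 762.3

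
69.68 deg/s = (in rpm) 11.61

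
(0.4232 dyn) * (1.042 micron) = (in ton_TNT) 1.054e-21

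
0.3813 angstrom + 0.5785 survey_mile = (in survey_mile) 0.5785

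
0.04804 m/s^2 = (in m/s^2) 0.04804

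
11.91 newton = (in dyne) 1.191e+06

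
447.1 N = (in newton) 447.1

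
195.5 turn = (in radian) 1228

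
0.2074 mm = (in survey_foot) 0.0006804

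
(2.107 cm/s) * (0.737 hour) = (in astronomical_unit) 3.737e-10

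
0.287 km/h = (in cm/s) 7.972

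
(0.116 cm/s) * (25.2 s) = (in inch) 1.151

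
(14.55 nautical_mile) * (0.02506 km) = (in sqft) 7.269e+06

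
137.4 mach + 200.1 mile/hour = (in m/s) 4.687e+04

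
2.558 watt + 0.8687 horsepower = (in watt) 650.3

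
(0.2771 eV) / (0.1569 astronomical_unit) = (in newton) 1.891e-30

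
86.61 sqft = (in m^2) 8.046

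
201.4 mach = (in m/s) 6.858e+04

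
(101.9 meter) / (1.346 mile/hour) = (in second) 169.3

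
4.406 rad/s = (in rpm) 42.07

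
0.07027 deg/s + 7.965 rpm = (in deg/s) 47.86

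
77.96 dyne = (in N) 0.0007796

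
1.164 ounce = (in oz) 1.164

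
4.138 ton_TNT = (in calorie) 4.138e+09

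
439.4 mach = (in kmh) 5.386e+05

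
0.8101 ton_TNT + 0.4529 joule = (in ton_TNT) 0.8101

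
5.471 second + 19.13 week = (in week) 19.13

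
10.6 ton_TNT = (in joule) 4.435e+10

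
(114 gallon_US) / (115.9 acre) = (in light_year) 9.725e-23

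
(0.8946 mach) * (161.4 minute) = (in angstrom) 2.95e+16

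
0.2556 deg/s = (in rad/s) 0.004461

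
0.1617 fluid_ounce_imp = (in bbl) 2.89e-05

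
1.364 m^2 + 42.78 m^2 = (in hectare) 0.004414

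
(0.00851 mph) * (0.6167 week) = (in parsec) 4.598e-14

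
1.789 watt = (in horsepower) 0.002399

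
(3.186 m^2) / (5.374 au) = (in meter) 3.963e-12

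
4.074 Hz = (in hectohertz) 0.04074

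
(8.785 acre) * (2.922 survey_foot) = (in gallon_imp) 6.965e+06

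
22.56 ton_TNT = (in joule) 9.439e+10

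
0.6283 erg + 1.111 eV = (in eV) 3.922e+11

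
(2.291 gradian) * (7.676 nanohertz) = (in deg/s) 1.583e-08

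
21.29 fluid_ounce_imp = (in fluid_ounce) 20.45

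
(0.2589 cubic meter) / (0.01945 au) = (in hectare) 8.898e-15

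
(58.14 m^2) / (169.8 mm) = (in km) 0.3424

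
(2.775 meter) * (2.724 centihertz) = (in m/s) 0.07559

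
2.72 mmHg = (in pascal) 362.6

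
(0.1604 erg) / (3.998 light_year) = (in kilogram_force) 4.324e-26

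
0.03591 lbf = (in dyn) 1.597e+04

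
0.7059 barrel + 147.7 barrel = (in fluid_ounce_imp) 8.304e+05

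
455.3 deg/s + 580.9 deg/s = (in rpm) 172.7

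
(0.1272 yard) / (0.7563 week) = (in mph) 5.688e-07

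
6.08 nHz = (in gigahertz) 6.08e-18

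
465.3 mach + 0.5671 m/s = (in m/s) 1.584e+05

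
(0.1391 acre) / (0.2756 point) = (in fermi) 5.79e+21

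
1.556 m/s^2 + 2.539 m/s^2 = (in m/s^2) 4.095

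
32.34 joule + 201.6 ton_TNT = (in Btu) 7.995e+08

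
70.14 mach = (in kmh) 8.598e+04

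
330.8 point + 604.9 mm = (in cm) 72.16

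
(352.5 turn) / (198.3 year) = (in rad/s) 3.542e-07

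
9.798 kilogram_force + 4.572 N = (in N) 100.7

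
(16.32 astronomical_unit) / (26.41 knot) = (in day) 2.08e+06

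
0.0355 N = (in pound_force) 0.007981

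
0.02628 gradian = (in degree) 0.02365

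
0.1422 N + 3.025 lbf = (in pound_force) 3.057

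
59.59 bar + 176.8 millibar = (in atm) 58.99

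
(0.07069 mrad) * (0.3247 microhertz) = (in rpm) 2.192e-10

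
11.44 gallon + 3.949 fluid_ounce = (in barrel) 0.2731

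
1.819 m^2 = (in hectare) 0.0001819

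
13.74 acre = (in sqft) 5.985e+05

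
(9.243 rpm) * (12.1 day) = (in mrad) 1.012e+09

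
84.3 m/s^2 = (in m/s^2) 84.3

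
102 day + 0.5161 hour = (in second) 8.815e+06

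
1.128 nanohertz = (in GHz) 1.128e-18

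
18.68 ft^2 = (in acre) 0.0004288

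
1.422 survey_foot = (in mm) 433.4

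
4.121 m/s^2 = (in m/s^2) 4.121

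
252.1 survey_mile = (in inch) 1.597e+07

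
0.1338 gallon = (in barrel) 0.003186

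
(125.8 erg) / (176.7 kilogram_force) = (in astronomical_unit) 4.853e-20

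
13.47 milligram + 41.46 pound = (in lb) 41.46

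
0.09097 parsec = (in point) 7.957e+18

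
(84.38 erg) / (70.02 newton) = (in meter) 1.205e-07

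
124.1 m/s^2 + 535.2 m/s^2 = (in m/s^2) 659.3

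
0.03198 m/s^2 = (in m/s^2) 0.03198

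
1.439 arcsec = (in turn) 1.11e-06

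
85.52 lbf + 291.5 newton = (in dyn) 6.719e+07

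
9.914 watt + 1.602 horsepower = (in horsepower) 1.615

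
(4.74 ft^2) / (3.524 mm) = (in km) 0.125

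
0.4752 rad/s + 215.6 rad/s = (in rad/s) 216.1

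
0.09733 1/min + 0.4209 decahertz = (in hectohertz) 0.04211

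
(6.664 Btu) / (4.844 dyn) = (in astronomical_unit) 0.0009702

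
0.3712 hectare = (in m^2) 3712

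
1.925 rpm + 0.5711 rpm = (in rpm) 2.496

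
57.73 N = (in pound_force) 12.98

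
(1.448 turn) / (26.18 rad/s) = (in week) 5.746e-07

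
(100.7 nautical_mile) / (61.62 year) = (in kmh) 0.0003455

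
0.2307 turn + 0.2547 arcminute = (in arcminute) 4983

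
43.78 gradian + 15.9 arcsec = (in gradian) 43.78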